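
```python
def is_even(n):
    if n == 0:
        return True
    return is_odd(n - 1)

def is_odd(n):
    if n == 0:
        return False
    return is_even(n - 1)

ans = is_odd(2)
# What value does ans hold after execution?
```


is_odd(2)
= is_even(1)
= is_odd(0)
n == 0: return False
= False


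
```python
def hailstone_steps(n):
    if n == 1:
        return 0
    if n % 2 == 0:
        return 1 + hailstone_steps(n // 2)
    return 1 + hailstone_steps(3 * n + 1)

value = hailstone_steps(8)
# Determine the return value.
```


hailstone_steps(8)
8 is even -> hailstone_steps(4)
4 is even -> hailstone_steps(2)
2 is even -> hailstone_steps(1)
Reached 1 after 3 steps
= 3


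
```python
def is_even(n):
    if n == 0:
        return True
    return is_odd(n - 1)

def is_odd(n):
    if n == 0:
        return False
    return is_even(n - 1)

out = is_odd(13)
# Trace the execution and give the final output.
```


is_odd(13)
= is_even(12)
= is_odd(11)
= is_even(10)
= is_odd(9)
= is_even(8)
= is_odd(7)
= is_even(6)
= is_odd(5)
= is_even(4)
= is_odd(3)
= is_even(2)
= is_odd(1)
= is_even(0)
n == 0: return True
= True


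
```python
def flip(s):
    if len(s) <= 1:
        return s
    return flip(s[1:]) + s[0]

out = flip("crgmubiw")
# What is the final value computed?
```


flip("crgmubiw")
= flip("rgmubiw") + "c"
= flip("gmubiw") + "r" + "c"
= flip("mubiw") + "g" + "r" + "c"
= flip("ubiw") + "m" + "g" + "r" + "c"
= flip("biw") + "u" + "m" + "g" + "r" + "c"
= flip("iw") + "b" + "u" + "m" + "g" + "r" + "c"
= flip("w") + "i" + "b" + "u" + "m" + "g" + "r" + "c"
= "w" + "i" + "b" + "u" + "m" + "g" + "r" + "c"
= "wibumgrc"


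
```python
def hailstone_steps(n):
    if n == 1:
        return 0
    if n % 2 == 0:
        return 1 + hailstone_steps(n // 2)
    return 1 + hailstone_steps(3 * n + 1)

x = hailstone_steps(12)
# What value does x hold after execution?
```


hailstone_steps(12)
12 is even -> hailstone_steps(6)
6 is even -> hailstone_steps(3)
3 is odd -> 3*3+1 = 10 -> hailstone_steps(10)
10 is even -> hailstone_steps(5)
5 is odd -> 3*5+1 = 16 -> hailstone_steps(16)
16 is even -> hailstone_steps(8)
8 is even -> hailstone_steps(4)
4 is even -> hailstone_steps(2)
2 is even -> hailstone_steps(1)
Reached 1 after 9 steps
= 9


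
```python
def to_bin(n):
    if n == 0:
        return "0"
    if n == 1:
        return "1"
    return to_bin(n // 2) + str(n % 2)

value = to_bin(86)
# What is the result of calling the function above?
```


to_bin(86)
= to_bin(43) + "0"
= to_bin(21) + "1" + "0"
= to_bin(10) + "1" + "1" + "0"
= to_bin(5) + "0" + "1" + "1" + "0"
= to_bin(2) + "1" + "0" + "1" + "1" + "0"
= to_bin(1) + "0" + "1" + "0" + "1" + "1" + "0"
= "1" + "0" + "1" + "0" + "1" + "1" + "0"
= "1010110"


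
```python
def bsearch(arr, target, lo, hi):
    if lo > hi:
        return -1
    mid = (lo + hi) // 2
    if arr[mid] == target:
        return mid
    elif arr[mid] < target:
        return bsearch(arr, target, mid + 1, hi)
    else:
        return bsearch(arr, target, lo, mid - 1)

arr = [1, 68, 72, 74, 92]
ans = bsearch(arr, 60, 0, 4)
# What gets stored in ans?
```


bsearch(arr, 60, 0, 4)
lo=0, hi=4, mid=2, arr[mid]=72
72 > 60, search left half
lo=0, hi=1, mid=0, arr[mid]=1
1 < 60, search right half
lo=1, hi=1, mid=1, arr[mid]=68
68 > 60, search left half
lo > hi, target not found, return -1
= -1


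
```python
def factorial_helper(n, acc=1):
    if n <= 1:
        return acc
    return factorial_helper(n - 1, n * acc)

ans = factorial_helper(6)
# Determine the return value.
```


factorial_helper(6, 1)
= factorial_helper(5, 6 * 1) = factorial_helper(5, 6)
= factorial_helper(4, 5 * 6) = factorial_helper(4, 30)
= factorial_helper(3, 4 * 30) = factorial_helper(3, 120)
= factorial_helper(2, 3 * 120) = factorial_helper(2, 360)
= factorial_helper(1, 2 * 360) = factorial_helper(1, 720)
n <= 1, return acc = 720


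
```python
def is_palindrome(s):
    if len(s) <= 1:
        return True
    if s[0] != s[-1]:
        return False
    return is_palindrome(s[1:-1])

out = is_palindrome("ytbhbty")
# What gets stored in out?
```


is_palindrome("ytbhbty")
"ytbhbty": s[0]='y' == s[-1]='y' -> is_palindrome("tbhbt")
"tbhbt": s[0]='t' == s[-1]='t' -> is_palindrome("bhb")
"bhb": s[0]='b' == s[-1]='b' -> is_palindrome("h")
"h": len <= 1 -> True
= True


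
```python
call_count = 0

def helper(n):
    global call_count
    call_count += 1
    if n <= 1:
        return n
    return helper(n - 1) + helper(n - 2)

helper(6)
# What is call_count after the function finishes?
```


helper(6) calls helper(5) and helper(4); each non-base call branches into two more.
Let C(k) = total number of calls made by helper(k), including the call to helper(k) itself.
Base cases: C(0) = 1, C(1) = 1
Recurrence: C(k) = 1 + C(k-1) + C(k-2)
  C(2) = 1 + C(1) + C(0) = 1 + 1 + 1 = 3
  C(3) = 1 + C(2) + C(1) = 1 + 3 + 1 = 5
  C(4) = 1 + C(3) + C(2) = 1 + 5 + 3 = 9
  C(5) = 1 + C(4) + C(3) = 1 + 9 + 5 = 15
  C(6) = 1 + C(5) + C(4) = 1 + 15 + 9 = 25
Total calls = C(6) = 25


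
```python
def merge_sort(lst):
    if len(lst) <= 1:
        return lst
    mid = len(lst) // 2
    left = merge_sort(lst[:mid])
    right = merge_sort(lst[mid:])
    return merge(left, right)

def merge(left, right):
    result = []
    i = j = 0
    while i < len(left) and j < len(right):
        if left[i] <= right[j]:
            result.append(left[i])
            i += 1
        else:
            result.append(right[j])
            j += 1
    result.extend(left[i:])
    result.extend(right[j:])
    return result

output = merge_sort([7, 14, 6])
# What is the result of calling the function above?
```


merge_sort([7, 14, 6])
Split into [7] and [14, 6]
Left sorted: [7]
Right sorted: [6, 14]
Merge [7] and [6, 14]
= [6, 7, 14]


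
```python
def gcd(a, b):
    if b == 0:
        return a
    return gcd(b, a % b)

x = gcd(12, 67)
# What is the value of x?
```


gcd(12, 67)
= gcd(67, 12 % 67) = gcd(67, 12)
= gcd(12, 67 % 12) = gcd(12, 7)
= gcd(7, 12 % 7) = gcd(7, 5)
= gcd(5, 7 % 5) = gcd(5, 2)
= gcd(2, 5 % 2) = gcd(2, 1)
= gcd(1, 2 % 1) = gcd(1, 0)
b == 0, return a = 1


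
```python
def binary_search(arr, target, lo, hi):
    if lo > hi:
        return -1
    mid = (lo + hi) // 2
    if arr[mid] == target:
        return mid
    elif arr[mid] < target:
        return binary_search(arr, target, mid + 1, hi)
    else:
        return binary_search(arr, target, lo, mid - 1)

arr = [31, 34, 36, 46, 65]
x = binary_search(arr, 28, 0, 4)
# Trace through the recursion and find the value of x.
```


binary_search(arr, 28, 0, 4)
lo=0, hi=4, mid=2, arr[mid]=36
36 > 28, search left half
lo=0, hi=1, mid=0, arr[mid]=31
31 > 28, search left half
lo > hi, target not found, return -1
= -1


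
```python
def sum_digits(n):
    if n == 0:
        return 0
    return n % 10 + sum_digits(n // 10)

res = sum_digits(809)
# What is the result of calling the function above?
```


sum_digits(809)
= 9 + sum_digits(80)
= 9 + 0 + sum_digits(8)
= 9 + 0 + 8 + sum_digits(0)
= 9 + 0 + 8 + 0
= 17


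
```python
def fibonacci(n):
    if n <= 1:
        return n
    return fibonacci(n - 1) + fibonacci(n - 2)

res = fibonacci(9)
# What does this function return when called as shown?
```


fibonacci(9)
= fibonacci(8) + fibonacci(7)
= (fibonacci(7) + fibonacci(6)) + fibonacci(7)
Computing bottom-up: fibonacci(0)=0, fibonacci(1)=1, fibonacci(2)=1, fibonacci(3)=2, fibonacci(4)=3, fibonacci(5)=5, fibonacci(6)=8, fibonacci(7)=13, fibonacci(8)=21, fibonacci(9)=34
= 34


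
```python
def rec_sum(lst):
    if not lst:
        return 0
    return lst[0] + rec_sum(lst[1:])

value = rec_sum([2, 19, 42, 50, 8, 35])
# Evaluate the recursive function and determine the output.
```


rec_sum([2, 19, 42, 50, 8, 35])
= 2 + rec_sum([19, 42, 50, 8, 35])
= 2 + 19 + rec_sum([42, 50, 8, 35])
= 2 + 19 + 42 + rec_sum([50, 8, 35])
= 2 + 19 + 42 + 50 + rec_sum([8, 35])
= 2 + 19 + 42 + 50 + 8 + rec_sum([35])
= 2 + 19 + 42 + 50 + 8 + 35 + rec_sum([])
= 2 + 19 + 42 + 50 + 8 + 35 + 0
= 156


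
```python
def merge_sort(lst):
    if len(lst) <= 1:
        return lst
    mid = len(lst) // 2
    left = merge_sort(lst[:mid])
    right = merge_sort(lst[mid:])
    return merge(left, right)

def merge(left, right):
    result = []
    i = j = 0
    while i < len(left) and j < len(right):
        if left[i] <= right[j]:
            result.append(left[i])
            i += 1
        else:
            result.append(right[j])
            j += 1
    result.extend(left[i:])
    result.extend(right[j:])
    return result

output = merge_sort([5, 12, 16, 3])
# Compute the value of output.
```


merge_sort([5, 12, 16, 3])
Split into [5, 12] and [16, 3]
Left sorted: [5, 12]
Right sorted: [3, 16]
Merge [5, 12] and [3, 16]
= [3, 5, 12, 16]


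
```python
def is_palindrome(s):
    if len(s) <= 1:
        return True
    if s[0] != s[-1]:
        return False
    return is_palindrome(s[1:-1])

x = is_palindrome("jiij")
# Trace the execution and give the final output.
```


is_palindrome("jiij")
"jiij": s[0]='j' == s[-1]='j' -> is_palindrome("ii")
"ii": s[0]='i' == s[-1]='i' -> is_palindrome("")
"": len <= 1 -> True
= True


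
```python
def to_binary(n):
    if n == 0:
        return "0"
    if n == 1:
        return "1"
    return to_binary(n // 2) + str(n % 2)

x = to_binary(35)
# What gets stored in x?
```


to_binary(35)
= to_binary(17) + "1"
= to_binary(8) + "1" + "1"
= to_binary(4) + "0" + "1" + "1"
= to_binary(2) + "0" + "0" + "1" + "1"
= to_binary(1) + "0" + "0" + "0" + "1" + "1"
= "1" + "0" + "0" + "0" + "1" + "1"
= "100011"


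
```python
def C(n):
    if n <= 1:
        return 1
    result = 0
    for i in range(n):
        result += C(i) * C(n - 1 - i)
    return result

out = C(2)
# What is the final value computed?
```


C(2)
= sum of C(i) * C(2-1-i) for i in 0..1
  C(0)*C(1) = 1*1 = 1
  C(1)*C(0) = 1*1 = 1
= 1 + 1
= 2


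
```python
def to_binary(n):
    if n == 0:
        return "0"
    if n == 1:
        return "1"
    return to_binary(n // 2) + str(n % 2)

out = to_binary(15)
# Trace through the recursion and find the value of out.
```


to_binary(15)
= to_binary(7) + "1"
= to_binary(3) + "1" + "1"
= to_binary(1) + "1" + "1" + "1"
= "1" + "1" + "1" + "1"
= "1111"


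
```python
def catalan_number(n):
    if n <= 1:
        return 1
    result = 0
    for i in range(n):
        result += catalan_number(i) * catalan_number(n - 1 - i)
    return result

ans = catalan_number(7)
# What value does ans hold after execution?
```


catalan_number(7)
= sum of catalan_number(i) * catalan_number(7-1-i) for i in 0..6
First compute sub-values bottom-up:
  catalan_number(0) = 1, catalan_number(1) = 1
  catalan_number(2) = 1*1 + 1*1 = 2
  catalan_number(3) = 1*2 + 1*1 + 2*1 = 5
  catalan_number(4) = 1*5 + 1*2 + 2*1 + 5*1 = 14
  catalan_number(5) = 1*14 + 1*5 + 2*2 + 5*1 + 14*1 = 42
  catalan_number(6) = 1*42 + 1*14 + 2*5 + 5*2 + 14*1 + 42*1 = 132
Now catalan_number(7):
  catalan_number(0)*catalan_number(6) = 1*132 = 132
  catalan_number(1)*catalan_number(5) = 1*42 = 42
  catalan_number(2)*catalan_number(4) = 2*14 = 28
  catalan_number(3)*catalan_number(3) = 5*5 = 25
  catalan_number(4)*catalan_number(2) = 14*2 = 28
  catalan_number(5)*catalan_number(1) = 42*1 = 42
  catalan_number(6)*catalan_number(0) = 132*1 = 132
= 132 + 42 + 28 + 25 + 28 + 42 + 132
= 429


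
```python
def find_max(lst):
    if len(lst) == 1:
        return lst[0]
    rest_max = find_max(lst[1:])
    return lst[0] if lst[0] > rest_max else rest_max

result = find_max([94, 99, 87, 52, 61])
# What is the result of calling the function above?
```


find_max([94, 99, 87, 52, 61])
= compare 94 with find_max([99, 87, 52, 61])
= compare 99 with find_max([87, 52, 61])
= compare 87 with find_max([52, 61])
= compare 52 with find_max([61])
Base: find_max([61]) = 61
compare 52 with 61: max = 61
compare 87 with 61: max = 87
compare 99 with 87: max = 99
compare 94 with 99: max = 99
= 99


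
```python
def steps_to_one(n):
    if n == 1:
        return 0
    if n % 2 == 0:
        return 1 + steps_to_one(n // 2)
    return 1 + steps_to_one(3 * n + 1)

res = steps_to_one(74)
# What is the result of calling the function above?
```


steps_to_one(74)
74 is even -> steps_to_one(37)
37 is odd -> 3*37+1 = 112 -> steps_to_one(112)
112 is even -> steps_to_one(56)
56 is even -> steps_to_one(28)
28 is even -> steps_to_one(14)
14 is even -> steps_to_one(7)
7 is odd -> 3*7+1 = 22 -> steps_to_one(22)
22 is even -> steps_to_one(11)
11 is odd -> 3*11+1 = 34 -> steps_to_one(34)
34 is even -> steps_to_one(17)
17 is odd -> 3*17+1 = 52 -> steps_to_one(52)
52 is even -> steps_to_one(26)
26 is even -> steps_to_one(13)
13 is odd -> 3*13+1 = 40 -> steps_to_one(40)
40 is even -> steps_to_one(20)
20 is even -> steps_to_one(10)
10 is even -> steps_to_one(5)
5 is odd -> 3*5+1 = 16 -> steps_to_one(16)
16 is even -> steps_to_one(8)
8 is even -> steps_to_one(4)
4 is even -> steps_to_one(2)
2 is even -> steps_to_one(1)
Reached 1 after 22 steps
= 22


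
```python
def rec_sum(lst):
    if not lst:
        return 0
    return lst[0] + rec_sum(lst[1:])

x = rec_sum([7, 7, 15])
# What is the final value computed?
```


rec_sum([7, 7, 15])
= 7 + rec_sum([7, 15])
= 7 + 7 + rec_sum([15])
= 7 + 7 + 15 + rec_sum([])
= 7 + 7 + 15 + 0
= 29


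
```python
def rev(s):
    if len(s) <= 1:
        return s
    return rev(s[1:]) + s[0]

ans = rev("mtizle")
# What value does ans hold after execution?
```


rev("mtizle")
= rev("tizle") + "m"
= rev("izle") + "t" + "m"
= rev("zle") + "i" + "t" + "m"
= rev("le") + "z" + "i" + "t" + "m"
= rev("e") + "l" + "z" + "i" + "t" + "m"
= "e" + "l" + "z" + "i" + "t" + "m"
= "elzitm"


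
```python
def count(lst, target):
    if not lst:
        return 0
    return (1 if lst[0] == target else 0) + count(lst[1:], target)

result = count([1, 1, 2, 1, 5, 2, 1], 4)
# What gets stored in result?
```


count([1, 1, 2, 1, 5, 2, 1], 4)
lst[0]=1 != 4: 0 + count([1, 2, 1, 5, 2, 1], 4)
lst[0]=1 != 4: 0 + count([2, 1, 5, 2, 1], 4)
lst[0]=2 != 4: 0 + count([1, 5, 2, 1], 4)
lst[0]=1 != 4: 0 + count([5, 2, 1], 4)
lst[0]=5 != 4: 0 + count([2, 1], 4)
lst[0]=2 != 4: 0 + count([1], 4)
lst[0]=1 != 4: 0 + count([], 4)
= 0


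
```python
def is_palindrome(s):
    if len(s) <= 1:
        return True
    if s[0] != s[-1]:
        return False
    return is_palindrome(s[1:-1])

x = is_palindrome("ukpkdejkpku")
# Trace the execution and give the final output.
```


is_palindrome("ukpkdejkpku")
"ukpkdejkpku": s[0]='u' == s[-1]='u' -> is_palindrome("kpkdejkpk")
"kpkdejkpk": s[0]='k' == s[-1]='k' -> is_palindrome("pkdejkp")
"pkdejkp": s[0]='p' == s[-1]='p' -> is_palindrome("kdejk")
"kdejk": s[0]='k' == s[-1]='k' -> is_palindrome("dej")
"dej": s[0]='d' != s[-1]='j' -> False
= False


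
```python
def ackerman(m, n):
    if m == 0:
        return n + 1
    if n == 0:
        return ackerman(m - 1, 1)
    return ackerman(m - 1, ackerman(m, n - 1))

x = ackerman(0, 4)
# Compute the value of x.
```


ackerman(0, 4)
m == 0: return 4 + 1 = 5
= 5


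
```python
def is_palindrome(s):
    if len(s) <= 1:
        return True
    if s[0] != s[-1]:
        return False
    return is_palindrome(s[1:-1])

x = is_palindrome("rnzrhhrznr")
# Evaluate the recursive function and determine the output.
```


is_palindrome("rnzrhhrznr")
"rnzrhhrznr": s[0]='r' == s[-1]='r' -> is_palindrome("nzrhhrzn")
"nzrhhrzn": s[0]='n' == s[-1]='n' -> is_palindrome("zrhhrz")
"zrhhrz": s[0]='z' == s[-1]='z' -> is_palindrome("rhhr")
"rhhr": s[0]='r' == s[-1]='r' -> is_palindrome("hh")
"hh": s[0]='h' == s[-1]='h' -> is_palindrome("")
"": len <= 1 -> True
= True


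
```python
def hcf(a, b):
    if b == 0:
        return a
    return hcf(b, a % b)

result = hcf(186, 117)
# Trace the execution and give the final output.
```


hcf(186, 117)
= hcf(117, 186 % 117) = hcf(117, 69)
= hcf(69, 117 % 69) = hcf(69, 48)
= hcf(48, 69 % 48) = hcf(48, 21)
= hcf(21, 48 % 21) = hcf(21, 6)
= hcf(6, 21 % 6) = hcf(6, 3)
= hcf(3, 6 % 3) = hcf(3, 0)
b == 0, return a = 3


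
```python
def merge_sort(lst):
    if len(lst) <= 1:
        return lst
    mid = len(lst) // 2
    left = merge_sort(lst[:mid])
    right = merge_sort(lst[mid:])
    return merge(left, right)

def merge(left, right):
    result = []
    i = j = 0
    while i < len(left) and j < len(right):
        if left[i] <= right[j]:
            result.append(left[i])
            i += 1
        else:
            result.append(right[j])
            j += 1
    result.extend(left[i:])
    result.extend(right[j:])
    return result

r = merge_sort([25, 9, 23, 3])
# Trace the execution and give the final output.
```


merge_sort([25, 9, 23, 3])
Split into [25, 9] and [23, 3]
Left sorted: [9, 25]
Right sorted: [3, 23]
Merge [9, 25] and [3, 23]
= [3, 9, 23, 25]


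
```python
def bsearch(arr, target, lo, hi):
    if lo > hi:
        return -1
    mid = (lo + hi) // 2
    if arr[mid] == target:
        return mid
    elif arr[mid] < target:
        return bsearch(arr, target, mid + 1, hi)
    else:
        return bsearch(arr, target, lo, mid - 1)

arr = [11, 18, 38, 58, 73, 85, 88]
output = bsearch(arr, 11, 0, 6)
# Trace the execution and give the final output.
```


bsearch(arr, 11, 0, 6)
lo=0, hi=6, mid=3, arr[mid]=58
58 > 11, search left half
lo=0, hi=2, mid=1, arr[mid]=18
18 > 11, search left half
lo=0, hi=0, mid=0, arr[mid]=11
arr[0] == 11, found at index 0
= 0


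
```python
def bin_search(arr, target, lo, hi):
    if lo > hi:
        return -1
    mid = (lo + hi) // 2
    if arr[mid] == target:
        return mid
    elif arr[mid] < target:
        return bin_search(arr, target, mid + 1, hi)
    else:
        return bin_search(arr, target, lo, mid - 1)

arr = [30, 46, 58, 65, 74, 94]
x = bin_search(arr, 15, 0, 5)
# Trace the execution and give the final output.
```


bin_search(arr, 15, 0, 5)
lo=0, hi=5, mid=2, arr[mid]=58
58 > 15, search left half
lo=0, hi=1, mid=0, arr[mid]=30
30 > 15, search left half
lo > hi, target not found, return -1
= -1


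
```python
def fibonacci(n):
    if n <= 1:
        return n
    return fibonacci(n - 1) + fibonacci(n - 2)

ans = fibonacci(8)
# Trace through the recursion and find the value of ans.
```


fibonacci(8)
= fibonacci(7) + fibonacci(6)
= (fibonacci(6) + fibonacci(5)) + fibonacci(6)
Computing bottom-up: fibonacci(0)=0, fibonacci(1)=1, fibonacci(2)=1, fibonacci(3)=2, fibonacci(4)=3, fibonacci(5)=5, fibonacci(6)=8, fibonacci(7)=13, fibonacci(8)=21
= 21


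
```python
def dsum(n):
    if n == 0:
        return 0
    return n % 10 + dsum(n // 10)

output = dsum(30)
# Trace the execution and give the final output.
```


dsum(30)
= 0 + dsum(3)
= 0 + 3 + dsum(0)
= 0 + 3 + 0
= 3


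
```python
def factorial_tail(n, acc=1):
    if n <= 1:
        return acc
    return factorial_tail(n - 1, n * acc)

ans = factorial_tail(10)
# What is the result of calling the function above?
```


factorial_tail(10, 1)
= factorial_tail(9, 10 * 1) = factorial_tail(9, 10)
= factorial_tail(8, 9 * 10) = factorial_tail(8, 90)
= factorial_tail(7, 8 * 90) = factorial_tail(7, 720)
= factorial_tail(6, 7 * 720) = factorial_tail(6, 5040)
= factorial_tail(5, 6 * 5040) = factorial_tail(5, 30240)
= factorial_tail(4, 5 * 30240) = factorial_tail(4, 151200)
= factorial_tail(3, 4 * 151200) = factorial_tail(3, 604800)
= factorial_tail(2, 3 * 604800) = factorial_tail(2, 1814400)
= factorial_tail(1, 2 * 1814400) = factorial_tail(1, 3628800)
n <= 1, return acc = 3628800


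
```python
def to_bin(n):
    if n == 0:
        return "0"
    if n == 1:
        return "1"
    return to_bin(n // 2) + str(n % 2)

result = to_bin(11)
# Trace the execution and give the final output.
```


to_bin(11)
= to_bin(5) + "1"
= to_bin(2) + "1" + "1"
= to_bin(1) + "0" + "1" + "1"
= "1" + "0" + "1" + "1"
= "1011"


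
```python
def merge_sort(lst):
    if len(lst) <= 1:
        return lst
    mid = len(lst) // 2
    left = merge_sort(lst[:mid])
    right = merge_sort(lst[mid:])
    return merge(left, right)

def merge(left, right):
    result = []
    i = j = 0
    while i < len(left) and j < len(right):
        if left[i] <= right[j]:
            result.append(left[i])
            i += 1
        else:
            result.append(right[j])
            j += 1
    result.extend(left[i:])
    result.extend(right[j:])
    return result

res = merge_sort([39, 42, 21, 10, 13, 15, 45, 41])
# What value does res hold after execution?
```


merge_sort([39, 42, 21, 10, 13, 15, 45, 41])
Split into [39, 42, 21, 10] and [13, 15, 45, 41]
Left sorted: [10, 21, 39, 42]
Right sorted: [13, 15, 41, 45]
Merge [10, 21, 39, 42] and [13, 15, 41, 45]
= [10, 13, 15, 21, 39, 41, 42, 45]


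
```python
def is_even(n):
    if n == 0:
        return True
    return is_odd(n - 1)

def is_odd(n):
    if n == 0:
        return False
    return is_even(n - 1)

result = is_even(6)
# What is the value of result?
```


is_even(6)
= is_odd(5)
= is_even(4)
= is_odd(3)
= is_even(2)
= is_odd(1)
= is_even(0)
n == 0: return True
= True


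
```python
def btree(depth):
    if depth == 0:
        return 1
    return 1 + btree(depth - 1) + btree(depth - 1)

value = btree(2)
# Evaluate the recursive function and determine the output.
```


btree(2)
= 1 + btree(1) + btree(1)
= 1 + 2 * btree(1)
btree(k) = 2^(k+1) - 1
btree(0) = 1
btree(1) = 3
btree(2) = 7
btree(2) = 2^3 - 1 = 7


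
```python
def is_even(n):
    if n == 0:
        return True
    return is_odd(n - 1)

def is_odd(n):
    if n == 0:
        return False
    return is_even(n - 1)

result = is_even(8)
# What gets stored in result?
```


is_even(8)
= is_odd(7)
= is_even(6)
= is_odd(5)
= is_even(4)
= is_odd(3)
= is_even(2)
= is_odd(1)
= is_even(0)
n == 0: return True
= True


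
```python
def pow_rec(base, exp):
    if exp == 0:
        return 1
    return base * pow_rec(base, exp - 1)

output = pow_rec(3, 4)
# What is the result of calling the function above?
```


pow_rec(3, 4)
= 3 * pow_rec(3, 3)
= 3 * 3 * pow_rec(3, 2)
= 3 * 3 * 3 * pow_rec(3, 1)
= 3 * 3 * 3 * 3 * pow_rec(3, 0)
= 3 * 3 * 3 * 3 * 1
= 81


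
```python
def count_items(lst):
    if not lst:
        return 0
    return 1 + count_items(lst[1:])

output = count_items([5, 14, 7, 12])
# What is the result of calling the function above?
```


count_items([5, 14, 7, 12])
= 1 + count_items([14, 7, 12])
= 1 + 1 + count_items([7, 12])
= 1 + 1 + 1 + count_items([12])
= 1 + 1 + 1 + 1 + count_items([])
= 1 + 1 + 1 + 1 + 0
= 4


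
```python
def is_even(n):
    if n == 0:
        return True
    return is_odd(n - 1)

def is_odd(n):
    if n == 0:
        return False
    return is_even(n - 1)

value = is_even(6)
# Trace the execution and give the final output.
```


is_even(6)
= is_odd(5)
= is_even(4)
= is_odd(3)
= is_even(2)
= is_odd(1)
= is_even(0)
n == 0: return True
= True


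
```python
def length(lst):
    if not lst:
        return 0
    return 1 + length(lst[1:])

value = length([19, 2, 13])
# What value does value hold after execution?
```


length([19, 2, 13])
= 1 + length([2, 13])
= 1 + 1 + length([13])
= 1 + 1 + 1 + length([])
= 1 + 1 + 1 + 0
= 3


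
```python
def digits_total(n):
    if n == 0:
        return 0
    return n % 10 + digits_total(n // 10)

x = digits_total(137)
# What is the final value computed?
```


digits_total(137)
= 7 + digits_total(13)
= 7 + 3 + digits_total(1)
= 7 + 3 + 1 + digits_total(0)
= 7 + 3 + 1 + 0
= 11


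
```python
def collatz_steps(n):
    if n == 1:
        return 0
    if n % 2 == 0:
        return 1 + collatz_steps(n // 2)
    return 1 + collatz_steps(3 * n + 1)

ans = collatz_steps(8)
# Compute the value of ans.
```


collatz_steps(8)
8 is even -> collatz_steps(4)
4 is even -> collatz_steps(2)
2 is even -> collatz_steps(1)
Reached 1 after 3 steps
= 3


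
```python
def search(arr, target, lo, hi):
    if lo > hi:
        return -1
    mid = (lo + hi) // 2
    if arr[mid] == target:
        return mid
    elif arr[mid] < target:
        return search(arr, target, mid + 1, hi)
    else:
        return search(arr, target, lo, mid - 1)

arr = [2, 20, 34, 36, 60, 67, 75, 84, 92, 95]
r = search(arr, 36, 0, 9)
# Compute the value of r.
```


search(arr, 36, 0, 9)
lo=0, hi=9, mid=4, arr[mid]=60
60 > 36, search left half
lo=0, hi=3, mid=1, arr[mid]=20
20 < 36, search right half
lo=2, hi=3, mid=2, arr[mid]=34
34 < 36, search right half
lo=3, hi=3, mid=3, arr[mid]=36
arr[3] == 36, found at index 3
= 3


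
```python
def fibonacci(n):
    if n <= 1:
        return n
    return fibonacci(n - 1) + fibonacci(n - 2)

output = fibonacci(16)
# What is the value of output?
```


fibonacci(16)
= fibonacci(15) + fibonacci(14)
= (fibonacci(14) + fibonacci(13)) + fibonacci(14)
Computing bottom-up: fibonacci(0)=0, fibonacci(1)=1, fibonacci(2)=1, fibonacci(3)=2, fibonacci(4)=3, fibonacci(5)=5, fibonacci(6)=8, fibonacci(7)=13, fibonacci(8)=21, fibonacci(9)=34, fibonacci(10)=55, fibonacci(11)=89, fibonacci(12)=144, fibonacci(13)=233, fibonacci(14)=377, fibonacci(15)=610, fibonacci(16)=987
= 987


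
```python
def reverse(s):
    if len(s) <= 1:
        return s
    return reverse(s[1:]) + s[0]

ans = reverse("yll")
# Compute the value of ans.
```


reverse("yll")
= reverse("ll") + "y"
= reverse("l") + "l" + "y"
= "l" + "l" + "y"
= "lly"


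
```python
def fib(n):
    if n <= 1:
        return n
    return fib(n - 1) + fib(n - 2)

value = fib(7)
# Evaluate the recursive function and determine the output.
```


fib(7)
= fib(6) + fib(5)
= (fib(5) + fib(4)) + fib(5)
Computing bottom-up: fib(0)=0, fib(1)=1, fib(2)=1, fib(3)=2, fib(4)=3, fib(5)=5, fib(6)=8, fib(7)=13
= 13


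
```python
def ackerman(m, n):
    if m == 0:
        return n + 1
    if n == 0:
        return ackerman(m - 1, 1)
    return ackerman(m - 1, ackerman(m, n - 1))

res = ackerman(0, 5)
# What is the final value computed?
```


ackerman(0, 5)
m == 0: return 5 + 1 = 6
= 6


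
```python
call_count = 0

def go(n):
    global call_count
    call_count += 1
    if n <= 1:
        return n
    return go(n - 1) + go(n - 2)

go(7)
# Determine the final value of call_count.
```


go(7) calls go(6) and go(5); each non-base call branches into two more.
Let C(k) = total number of calls made by go(k), including the call to go(k) itself.
Base cases: C(0) = 1, C(1) = 1
Recurrence: C(k) = 1 + C(k-1) + C(k-2)
  C(2) = 1 + C(1) + C(0) = 1 + 1 + 1 = 3
  C(3) = 1 + C(2) + C(1) = 1 + 3 + 1 = 5
  C(4) = 1 + C(3) + C(2) = 1 + 5 + 3 = 9
  C(5) = 1 + C(4) + C(3) = 1 + 9 + 5 = 15
  C(6) = 1 + C(5) + C(4) = 1 + 15 + 9 = 25
  C(7) = 1 + C(6) + C(5) = 1 + 25 + 15 = 41
Total calls = C(7) = 41


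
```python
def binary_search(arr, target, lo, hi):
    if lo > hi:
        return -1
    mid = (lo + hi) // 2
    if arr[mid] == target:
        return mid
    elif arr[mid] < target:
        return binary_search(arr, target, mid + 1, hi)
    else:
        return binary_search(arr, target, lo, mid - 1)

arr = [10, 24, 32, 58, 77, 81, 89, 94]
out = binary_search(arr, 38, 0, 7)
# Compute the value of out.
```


binary_search(arr, 38, 0, 7)
lo=0, hi=7, mid=3, arr[mid]=58
58 > 38, search left half
lo=0, hi=2, mid=1, arr[mid]=24
24 < 38, search right half
lo=2, hi=2, mid=2, arr[mid]=32
32 < 38, search right half
lo > hi, target not found, return -1
= -1


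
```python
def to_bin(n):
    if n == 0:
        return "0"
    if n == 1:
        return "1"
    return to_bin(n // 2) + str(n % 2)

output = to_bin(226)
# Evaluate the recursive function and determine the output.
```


to_bin(226)
= to_bin(113) + "0"
= to_bin(56) + "1" + "0"
= to_bin(28) + "0" + "1" + "0"
= to_bin(14) + "0" + "0" + "1" + "0"
= to_bin(7) + "0" + "0" + "0" + "1" + "0"
= to_bin(3) + "1" + "0" + "0" + "0" + "1" + "0"
= to_bin(1) + "1" + "1" + "0" + "0" + "0" + "1" + "0"
= "1" + "1" + "1" + "0" + "0" + "0" + "1" + "0"
= "11100010"


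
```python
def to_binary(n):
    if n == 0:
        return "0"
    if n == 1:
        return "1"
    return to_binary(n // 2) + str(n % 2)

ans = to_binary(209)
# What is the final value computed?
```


to_binary(209)
= to_binary(104) + "1"
= to_binary(52) + "0" + "1"
= to_binary(26) + "0" + "0" + "1"
= to_binary(13) + "0" + "0" + "0" + "1"
= to_binary(6) + "1" + "0" + "0" + "0" + "1"
= to_binary(3) + "0" + "1" + "0" + "0" + "0" + "1"
= to_binary(1) + "1" + "0" + "1" + "0" + "0" + "0" + "1"
= "1" + "1" + "0" + "1" + "0" + "0" + "0" + "1"
= "11010001"


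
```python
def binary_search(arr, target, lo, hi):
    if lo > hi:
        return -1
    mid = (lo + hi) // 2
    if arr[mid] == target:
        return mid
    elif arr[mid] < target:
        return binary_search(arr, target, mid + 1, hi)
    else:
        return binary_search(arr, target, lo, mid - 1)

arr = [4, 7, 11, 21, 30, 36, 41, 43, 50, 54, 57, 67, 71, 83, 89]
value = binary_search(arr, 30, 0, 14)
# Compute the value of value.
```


binary_search(arr, 30, 0, 14)
lo=0, hi=14, mid=7, arr[mid]=43
43 > 30, search left half
lo=0, hi=6, mid=3, arr[mid]=21
21 < 30, search right half
lo=4, hi=6, mid=5, arr[mid]=36
36 > 30, search left half
lo=4, hi=4, mid=4, arr[mid]=30
arr[4] == 30, found at index 4
= 4


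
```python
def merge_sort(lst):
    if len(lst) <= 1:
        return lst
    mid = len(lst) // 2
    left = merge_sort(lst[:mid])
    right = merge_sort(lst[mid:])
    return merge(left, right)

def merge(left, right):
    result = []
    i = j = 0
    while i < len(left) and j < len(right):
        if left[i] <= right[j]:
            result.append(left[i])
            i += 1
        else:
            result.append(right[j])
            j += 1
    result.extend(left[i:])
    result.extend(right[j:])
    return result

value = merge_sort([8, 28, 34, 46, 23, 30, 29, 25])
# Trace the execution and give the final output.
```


merge_sort([8, 28, 34, 46, 23, 30, 29, 25])
Split into [8, 28, 34, 46] and [23, 30, 29, 25]
Left sorted: [8, 28, 34, 46]
Right sorted: [23, 25, 29, 30]
Merge [8, 28, 34, 46] and [23, 25, 29, 30]
= [8, 23, 25, 28, 29, 30, 34, 46]


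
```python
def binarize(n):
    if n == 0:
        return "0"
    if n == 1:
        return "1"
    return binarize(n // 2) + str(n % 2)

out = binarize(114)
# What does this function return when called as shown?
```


binarize(114)
= binarize(57) + "0"
= binarize(28) + "1" + "0"
= binarize(14) + "0" + "1" + "0"
= binarize(7) + "0" + "0" + "1" + "0"
= binarize(3) + "1" + "0" + "0" + "1" + "0"
= binarize(1) + "1" + "1" + "0" + "0" + "1" + "0"
= "1" + "1" + "1" + "0" + "0" + "1" + "0"
= "1110010"


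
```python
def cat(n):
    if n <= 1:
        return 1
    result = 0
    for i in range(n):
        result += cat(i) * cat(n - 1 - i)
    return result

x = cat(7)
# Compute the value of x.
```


cat(7)
= sum of cat(i) * cat(7-1-i) for i in 0..6
First compute sub-values bottom-up:
  cat(0) = 1, cat(1) = 1
  cat(2) = 1*1 + 1*1 = 2
  cat(3) = 1*2 + 1*1 + 2*1 = 5
  cat(4) = 1*5 + 1*2 + 2*1 + 5*1 = 14
  cat(5) = 1*14 + 1*5 + 2*2 + 5*1 + 14*1 = 42
  cat(6) = 1*42 + 1*14 + 2*5 + 5*2 + 14*1 + 42*1 = 132
Now cat(7):
  cat(0)*cat(6) = 1*132 = 132
  cat(1)*cat(5) = 1*42 = 42
  cat(2)*cat(4) = 2*14 = 28
  cat(3)*cat(3) = 5*5 = 25
  cat(4)*cat(2) = 14*2 = 28
  cat(5)*cat(1) = 42*1 = 42
  cat(6)*cat(0) = 132*1 = 132
= 132 + 42 + 28 + 25 + 28 + 42 + 132
= 429


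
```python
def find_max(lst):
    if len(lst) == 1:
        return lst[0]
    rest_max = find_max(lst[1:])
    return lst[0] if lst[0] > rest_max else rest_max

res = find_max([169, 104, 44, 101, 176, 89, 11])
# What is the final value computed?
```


find_max([169, 104, 44, 101, 176, 89, 11])
= compare 169 with find_max([104, 44, 101, 176, 89, 11])
= compare 104 with find_max([44, 101, 176, 89, 11])
= compare 44 with find_max([101, 176, 89, 11])
= compare 101 with find_max([176, 89, 11])
= compare 176 with find_max([89, 11])
= compare 89 with find_max([11])
Base: find_max([11]) = 11
compare 89 with 11: max = 89
compare 176 with 89: max = 176
compare 101 with 176: max = 176
compare 44 with 176: max = 176
compare 104 with 176: max = 176
compare 169 with 176: max = 176
= 176


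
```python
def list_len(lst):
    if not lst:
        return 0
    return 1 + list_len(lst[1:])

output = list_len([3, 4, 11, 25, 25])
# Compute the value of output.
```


list_len([3, 4, 11, 25, 25])
= 1 + list_len([4, 11, 25, 25])
= 1 + 1 + list_len([11, 25, 25])
= 1 + 1 + 1 + list_len([25, 25])
= 1 + 1 + 1 + 1 + list_len([25])
= 1 + 1 + 1 + 1 + 1 + list_len([])
= 1 + 1 + 1 + 1 + 1 + 0
= 5


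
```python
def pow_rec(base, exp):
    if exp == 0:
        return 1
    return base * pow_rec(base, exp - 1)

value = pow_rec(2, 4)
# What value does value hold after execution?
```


pow_rec(2, 4)
= 2 * pow_rec(2, 3)
= 2 * 2 * pow_rec(2, 2)
= 2 * 2 * 2 * pow_rec(2, 1)
= 2 * 2 * 2 * 2 * pow_rec(2, 0)
= 2 * 2 * 2 * 2 * 1
= 16


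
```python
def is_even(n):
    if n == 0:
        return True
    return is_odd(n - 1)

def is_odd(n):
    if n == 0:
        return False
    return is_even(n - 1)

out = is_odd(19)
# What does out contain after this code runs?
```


is_odd(19)
= is_even(18)
= is_odd(17)
= is_even(16)
= is_odd(15)
= is_even(14)
= is_odd(13)
= is_even(12)
= is_odd(11)
= is_even(10)
= is_odd(9)
= is_even(8)
= is_odd(7)
= is_even(6)
= is_odd(5)
= is_even(4)
= is_odd(3)
= is_even(2)
= is_odd(1)
= is_even(0)
n == 0: return True
= True


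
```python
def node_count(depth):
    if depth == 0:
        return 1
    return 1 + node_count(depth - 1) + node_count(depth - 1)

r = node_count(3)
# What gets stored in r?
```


node_count(3)
= 1 + node_count(2) + node_count(2)
= 1 + 2 * node_count(2)
node_count(k) = 2^(k+1) - 1
node_count(0) = 1
node_count(1) = 3
node_count(2) = 7
node_count(3) = 15
node_count(3) = 2^4 - 1 = 15


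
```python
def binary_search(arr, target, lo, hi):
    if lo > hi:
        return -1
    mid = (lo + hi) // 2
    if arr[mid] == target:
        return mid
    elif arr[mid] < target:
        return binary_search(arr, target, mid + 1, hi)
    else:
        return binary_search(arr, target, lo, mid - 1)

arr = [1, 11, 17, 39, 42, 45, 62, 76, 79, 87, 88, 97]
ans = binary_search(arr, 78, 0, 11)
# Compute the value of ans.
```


binary_search(arr, 78, 0, 11)
lo=0, hi=11, mid=5, arr[mid]=45
45 < 78, search right half
lo=6, hi=11, mid=8, arr[mid]=79
79 > 78, search left half
lo=6, hi=7, mid=6, arr[mid]=62
62 < 78, search right half
lo=7, hi=7, mid=7, arr[mid]=76
76 < 78, search right half
lo > hi, target not found, return -1
= -1


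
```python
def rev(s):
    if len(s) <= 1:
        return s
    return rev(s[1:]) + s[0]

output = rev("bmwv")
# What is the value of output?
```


rev("bmwv")
= rev("mwv") + "b"
= rev("wv") + "m" + "b"
= rev("v") + "w" + "m" + "b"
= "v" + "w" + "m" + "b"
= "vwmb"


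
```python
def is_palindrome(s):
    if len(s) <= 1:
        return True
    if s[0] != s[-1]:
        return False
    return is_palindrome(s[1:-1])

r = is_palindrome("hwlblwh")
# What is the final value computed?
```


is_palindrome("hwlblwh")
"hwlblwh": s[0]='h' == s[-1]='h' -> is_palindrome("wlblw")
"wlblw": s[0]='w' == s[-1]='w' -> is_palindrome("lbl")
"lbl": s[0]='l' == s[-1]='l' -> is_palindrome("b")
"b": len <= 1 -> True
= True


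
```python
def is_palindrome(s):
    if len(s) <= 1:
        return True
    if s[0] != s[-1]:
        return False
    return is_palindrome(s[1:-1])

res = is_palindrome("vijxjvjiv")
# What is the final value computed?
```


is_palindrome("vijxjvjiv")
"vijxjvjiv": s[0]='v' == s[-1]='v' -> is_palindrome("ijxjvji")
"ijxjvji": s[0]='i' == s[-1]='i' -> is_palindrome("jxjvj")
"jxjvj": s[0]='j' == s[-1]='j' -> is_palindrome("xjv")
"xjv": s[0]='x' != s[-1]='v' -> False
= False


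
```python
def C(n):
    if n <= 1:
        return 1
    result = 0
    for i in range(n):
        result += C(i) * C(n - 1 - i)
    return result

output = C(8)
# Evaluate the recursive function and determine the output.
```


C(8)
= sum of C(i) * C(8-1-i) for i in 0..7
First compute sub-values bottom-up:
  C(0) = 1, C(1) = 1
  C(2) = 1*1 + 1*1 = 2
  C(3) = 1*2 + 1*1 + 2*1 = 5
  C(4) = 1*5 + 1*2 + 2*1 + 5*1 = 14
  C(5) = 1*14 + 1*5 + 2*2 + 5*1 + 14*1 = 42
  C(6) = 1*42 + 1*14 + 2*5 + 5*2 + 14*1 + 42*1 = 132
  C(7) = 1*132 + 1*42 + 2*14 + 5*5 + 14*2 + 42*1 + 132*1 = 429
Now C(8):
  C(0)*C(7) = 1*429 = 429
  C(1)*C(6) = 1*132 = 132
  C(2)*C(5) = 2*42 = 84
  C(3)*C(4) = 5*14 = 70
  C(4)*C(3) = 14*5 = 70
  C(5)*C(2) = 42*2 = 84
  C(6)*C(1) = 132*1 = 132
  C(7)*C(0) = 429*1 = 429
= 429 + 132 + 84 + 70 + 70 + 84 + 132 + 429
= 1430


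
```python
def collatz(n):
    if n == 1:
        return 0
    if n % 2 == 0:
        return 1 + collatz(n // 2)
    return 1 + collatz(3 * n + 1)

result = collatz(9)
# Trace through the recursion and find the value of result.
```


collatz(9)
9 is odd -> 3*9+1 = 28 -> collatz(28)
28 is even -> collatz(14)
14 is even -> collatz(7)
7 is odd -> 3*7+1 = 22 -> collatz(22)
22 is even -> collatz(11)
11 is odd -> 3*11+1 = 34 -> collatz(34)
34 is even -> collatz(17)
17 is odd -> 3*17+1 = 52 -> collatz(52)
52 is even -> collatz(26)
26 is even -> collatz(13)
13 is odd -> 3*13+1 = 40 -> collatz(40)
40 is even -> collatz(20)
20 is even -> collatz(10)
10 is even -> collatz(5)
5 is odd -> 3*5+1 = 16 -> collatz(16)
16 is even -> collatz(8)
8 is even -> collatz(4)
4 is even -> collatz(2)
2 is even -> collatz(1)
Reached 1 after 19 steps
= 19


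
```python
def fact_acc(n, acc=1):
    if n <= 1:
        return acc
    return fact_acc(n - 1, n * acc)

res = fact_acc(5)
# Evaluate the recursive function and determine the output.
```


fact_acc(5, 1)
= fact_acc(4, 5 * 1) = fact_acc(4, 5)
= fact_acc(3, 4 * 5) = fact_acc(3, 20)
= fact_acc(2, 3 * 20) = fact_acc(2, 60)
= fact_acc(1, 2 * 60) = fact_acc(1, 120)
n <= 1, return acc = 120


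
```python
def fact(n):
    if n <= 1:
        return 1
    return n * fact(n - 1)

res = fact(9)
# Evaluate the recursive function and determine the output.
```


fact(9)
= 9 * fact(8)
= 9 * 8 * fact(7)
= 9 * 8 * 7 * fact(6)
= 9 * 8 * 7 * 6 * fact(5)
= 9 * 8 * 7 * 6 * 5 * fact(4)
= 9 * 8 * 7 * 6 * 5 * 4 * fact(3)
= 9 * 8 * 7 * 6 * 5 * 4 * 3 * fact(2)
= 9 * 8 * 7 * 6 * 5 * 4 * 3 * 2 * fact(1)
= 9 * 8 * 7 * 6 * 5 * 4 * 3 * 2 * 1
= 362880


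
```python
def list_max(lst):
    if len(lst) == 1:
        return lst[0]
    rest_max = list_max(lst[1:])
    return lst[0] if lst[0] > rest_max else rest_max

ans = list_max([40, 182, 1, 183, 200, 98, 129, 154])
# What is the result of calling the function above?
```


list_max([40, 182, 1, 183, 200, 98, 129, 154])
= compare 40 with list_max([182, 1, 183, 200, 98, 129, 154])
= compare 182 with list_max([1, 183, 200, 98, 129, 154])
= compare 1 with list_max([183, 200, 98, 129, 154])
= compare 183 with list_max([200, 98, 129, 154])
= compare 200 with list_max([98, 129, 154])
= compare 98 with list_max([129, 154])
= compare 129 with list_max([154])
Base: list_max([154]) = 154
compare 129 with 154: max = 154
compare 98 with 154: max = 154
compare 200 with 154: max = 200
compare 183 with 200: max = 200
compare 1 with 200: max = 200
compare 182 with 200: max = 200
compare 40 with 200: max = 200
= 200


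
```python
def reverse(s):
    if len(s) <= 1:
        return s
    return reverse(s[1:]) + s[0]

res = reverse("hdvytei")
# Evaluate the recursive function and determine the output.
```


reverse("hdvytei")
= reverse("dvytei") + "h"
= reverse("vytei") + "d" + "h"
= reverse("ytei") + "v" + "d" + "h"
= reverse("tei") + "y" + "v" + "d" + "h"
= reverse("ei") + "t" + "y" + "v" + "d" + "h"
= reverse("i") + "e" + "t" + "y" + "v" + "d" + "h"
= "i" + "e" + "t" + "y" + "v" + "d" + "h"
= "ietyvdh"


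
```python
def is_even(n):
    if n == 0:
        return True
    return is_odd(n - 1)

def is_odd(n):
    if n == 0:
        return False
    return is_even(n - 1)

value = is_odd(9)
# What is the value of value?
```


is_odd(9)
= is_even(8)
= is_odd(7)
= is_even(6)
= is_odd(5)
= is_even(4)
= is_odd(3)
= is_even(2)
= is_odd(1)
= is_even(0)
n == 0: return True
= True


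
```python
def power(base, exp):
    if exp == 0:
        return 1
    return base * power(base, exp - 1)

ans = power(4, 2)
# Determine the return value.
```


power(4, 2)
= 4 * power(4, 1)
= 4 * 4 * power(4, 0)
= 4 * 4 * 1
= 16
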